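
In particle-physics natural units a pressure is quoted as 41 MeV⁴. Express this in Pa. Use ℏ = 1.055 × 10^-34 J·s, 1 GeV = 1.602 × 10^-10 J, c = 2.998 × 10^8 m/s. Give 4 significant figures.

Pressure is [E]/[L]³ = [E]⁴/(ℏc)³.
1 GeV⁴ → 1/(ℏc)³ × (1 GeV in J)⁴ = 2.082 × 10^37 Pa.
Convert the energy scale: 41 MeV⁴ = 4.10 × 10^-11 GeV⁴.
Result: 4.10 × 10^-11 × 2.082 × 10^37 = 8.535 × 10^26 Pa.

8.535 × 10^26 Pa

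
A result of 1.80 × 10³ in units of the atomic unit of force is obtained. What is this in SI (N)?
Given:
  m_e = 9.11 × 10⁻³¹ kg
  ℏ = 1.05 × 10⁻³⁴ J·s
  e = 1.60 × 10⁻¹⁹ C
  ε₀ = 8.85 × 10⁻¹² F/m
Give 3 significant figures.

One atomic unit of force: F_au = E_h/a₀ = m_e²e⁶/((4πε₀)³ℏ⁴) = 8.33 × 10⁻⁸ N.
1.80 × 10³ × 8.33 × 10⁻⁸ N = 1.50 × 10⁻⁴ N

1.50 × 10⁻⁴ N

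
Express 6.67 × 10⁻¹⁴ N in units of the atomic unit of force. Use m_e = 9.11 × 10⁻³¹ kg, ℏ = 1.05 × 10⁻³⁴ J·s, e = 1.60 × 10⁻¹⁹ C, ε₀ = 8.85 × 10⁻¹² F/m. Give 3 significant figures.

atomic unit of force: F_au = E_h/a₀ = m_e²e⁶/((4πε₀)³ℏ⁴) = 8.33 × 10⁻⁸ N.
6.67 × 10⁻¹⁴ / 8.33 × 10⁻⁸ = 8.01 × 10⁻⁷

8.01 × 10⁻⁷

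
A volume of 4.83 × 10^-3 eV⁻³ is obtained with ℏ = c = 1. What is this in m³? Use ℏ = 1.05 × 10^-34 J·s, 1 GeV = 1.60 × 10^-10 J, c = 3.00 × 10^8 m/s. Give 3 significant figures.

Volume is [L]³ = [E]⁻³·(ℏc)³.
1 GeV⁻³ → (ℏc)³ × (1 GeV in J)⁻³ = 7.63 × 10^-48 m³.
Convert the energy scale: 4.83 × 10^-3 eV⁻³ = 4.83 × 10^24 GeV⁻³.
Result: 4.83 × 10^24 × 7.63 × 10^-48 = 3.69 × 10^-23 m³.

3.69 × 10^-23 m³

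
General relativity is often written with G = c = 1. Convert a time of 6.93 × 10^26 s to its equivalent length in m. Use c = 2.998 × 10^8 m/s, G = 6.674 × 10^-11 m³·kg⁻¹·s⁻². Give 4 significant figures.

2.078 × 10^35 m

Time → length via c.
6.93 × 10^26 s × (c) = 2.078 × 10^35 m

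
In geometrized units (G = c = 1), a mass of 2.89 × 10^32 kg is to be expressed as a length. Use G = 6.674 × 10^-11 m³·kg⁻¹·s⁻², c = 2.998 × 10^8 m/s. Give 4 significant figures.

2.146 × 10^5 m

In G = c = 1 units mass has dimensions of length; the conversion factor is G/c².
2.89 × 10^32 kg × (G/c²) = 2.146 × 10^5 m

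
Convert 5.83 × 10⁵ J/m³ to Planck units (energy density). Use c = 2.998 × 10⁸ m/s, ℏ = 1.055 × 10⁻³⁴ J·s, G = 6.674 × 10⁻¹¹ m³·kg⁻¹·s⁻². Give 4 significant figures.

1.259 × 10⁻¹⁰⁸

Planck energy density: u_P = c⁷/(ℏG²) = 4.632 × 10¹¹³ J/m³.
5.83 × 10⁵ / 4.632 × 10¹¹³ = 1.259 × 10⁻¹⁰⁸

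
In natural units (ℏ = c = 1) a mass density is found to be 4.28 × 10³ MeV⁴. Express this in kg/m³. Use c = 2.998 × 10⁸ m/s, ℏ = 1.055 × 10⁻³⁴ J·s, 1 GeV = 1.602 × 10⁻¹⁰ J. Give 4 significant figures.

Mass density is [E]/(c²[L]³) = [E]⁴/(ℏ³c⁵).
1 GeV⁴ → 1/(ℏ³c⁵) × (1 GeV in J)⁴ = 2.316 × 10²⁰ kg/m³.
Convert the energy scale: 4.28 × 10³ MeV⁴ = 4.28 × 10⁻⁹ GeV⁴.
Result: 4.28 × 10⁻⁹ × 2.316 × 10²⁰ = 9.912 × 10¹¹ kg/m³.

9.912 × 10¹¹ kg/m³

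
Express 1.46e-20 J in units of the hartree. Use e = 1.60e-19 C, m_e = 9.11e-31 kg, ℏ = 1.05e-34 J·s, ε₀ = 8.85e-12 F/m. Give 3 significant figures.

hartree: E_h = m_e e⁴/(4πε₀ℏ)² = 4.38e-18 J.
1.46e-20 / 4.38e-18 = 3.33e-3

3.33e-3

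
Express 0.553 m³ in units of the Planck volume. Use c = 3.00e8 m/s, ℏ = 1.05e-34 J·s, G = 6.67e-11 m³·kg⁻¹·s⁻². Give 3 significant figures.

Planck volume: V_P = (ℏG/c³)^(3/2) = 4.18e-105 m³.
0.553 / 4.18e-105 = 1.32e104

1.32e104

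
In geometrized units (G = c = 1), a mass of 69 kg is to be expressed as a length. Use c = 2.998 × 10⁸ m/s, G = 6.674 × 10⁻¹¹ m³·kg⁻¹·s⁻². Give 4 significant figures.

5.124 × 10⁻²⁶ m

In G = c = 1 units mass has dimensions of length; the conversion factor is G/c².
69 kg × (G/c²) = 5.124 × 10⁻²⁶ m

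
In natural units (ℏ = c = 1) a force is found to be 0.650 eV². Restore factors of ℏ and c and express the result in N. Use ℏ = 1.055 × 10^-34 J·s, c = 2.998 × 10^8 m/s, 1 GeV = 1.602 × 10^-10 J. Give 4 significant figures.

5.274 × 10^-13 N

Force is [E]/[L] = [E]²/(ℏc); restore (ℏc)⁻¹.
1 GeV² → 1/(ℏc) × (1 GeV in J)² = 8.114 × 10^5 N.
Convert the energy scale: 0.650 eV² = 6.50 × 10^-19 GeV².
Result: 6.50 × 10^-19 × 8.114 × 10^5 = 5.274 × 10^-13 N.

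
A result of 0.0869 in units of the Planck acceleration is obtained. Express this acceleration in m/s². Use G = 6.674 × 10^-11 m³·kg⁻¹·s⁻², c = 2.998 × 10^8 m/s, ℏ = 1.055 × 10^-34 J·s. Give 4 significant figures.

One Planck acceleration: a_P = √(c⁷/(ℏG)) = 5.560 × 10^51 m/s².
0.0869 × 5.560 × 10^51 m/s² = 4.832 × 10^50 m/s²

4.832 × 10^50 m/s²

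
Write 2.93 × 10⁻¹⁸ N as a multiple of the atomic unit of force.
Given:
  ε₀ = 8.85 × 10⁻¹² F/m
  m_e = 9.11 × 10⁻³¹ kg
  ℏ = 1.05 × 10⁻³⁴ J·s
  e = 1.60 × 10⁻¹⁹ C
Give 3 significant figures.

3.52 × 10⁻¹¹

atomic unit of force: F_au = E_h/a₀ = m_e²e⁶/((4πε₀)³ℏ⁴) = 8.33 × 10⁻⁸ N.
2.93 × 10⁻¹⁸ / 8.33 × 10⁻⁸ = 3.52 × 10⁻¹¹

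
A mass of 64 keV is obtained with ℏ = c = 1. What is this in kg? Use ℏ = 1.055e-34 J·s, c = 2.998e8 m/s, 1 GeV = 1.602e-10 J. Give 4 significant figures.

1.141e-31 kg

Mass is [E]/c²; divide by c².
1 GeV → 1/c² × (1 GeV in J) = 1.782e-27 kg.
Convert the energy scale: 64 keV = 6.40e-5 GeV.
Result: 6.40e-5 × 1.782e-27 = 1.141e-31 kg.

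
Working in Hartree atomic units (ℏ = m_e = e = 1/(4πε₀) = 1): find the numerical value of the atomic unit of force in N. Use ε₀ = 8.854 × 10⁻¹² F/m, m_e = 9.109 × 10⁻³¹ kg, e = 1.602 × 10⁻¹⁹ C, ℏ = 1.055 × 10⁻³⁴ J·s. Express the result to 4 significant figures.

The unique combination of the constants set to 1 with dimensions of force is F_au = E_h/a₀ = m_e²e⁶/((4πε₀)³ℏ⁴).
E_h = 4.354 × 10⁻¹⁸ J
a₀ = 5.297 × 10⁻¹¹ m
E_h/a₀ = 8.220 × 10⁻⁸ N

8.220 × 10⁻⁸ N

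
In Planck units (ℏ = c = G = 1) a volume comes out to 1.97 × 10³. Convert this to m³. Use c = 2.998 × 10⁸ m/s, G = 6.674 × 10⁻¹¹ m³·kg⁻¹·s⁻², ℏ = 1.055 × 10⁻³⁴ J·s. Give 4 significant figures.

One Planck volume: V_P = (ℏG/c³)^(3/2) = 4.224 × 10⁻¹⁰⁵ m³.
1.97 × 10³ × 4.224 × 10⁻¹⁰⁵ m³ = 8.321 × 10⁻¹⁰² m³

8.321 × 10⁻¹⁰² m³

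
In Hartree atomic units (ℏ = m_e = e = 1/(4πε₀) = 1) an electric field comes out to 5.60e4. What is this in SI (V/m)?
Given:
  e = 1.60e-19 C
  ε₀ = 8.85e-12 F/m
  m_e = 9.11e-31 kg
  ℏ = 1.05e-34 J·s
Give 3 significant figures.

One atomic unit of electric field: E_au = E_h/(e a₀) = m_e²e⁵/((4πε₀)³ℏ⁴) = 5.20e11 V/m.
5.60e4 × 5.20e11 V/m = 2.91e16 V/m

2.91e16 V/m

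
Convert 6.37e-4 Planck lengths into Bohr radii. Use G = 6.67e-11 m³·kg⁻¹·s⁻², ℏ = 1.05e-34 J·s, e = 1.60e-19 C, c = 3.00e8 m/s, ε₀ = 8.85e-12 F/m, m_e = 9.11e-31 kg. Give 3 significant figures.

Planck length: ℓ_P = √(ℏG/c³) = 1.61e-35 m
Bohr radius: a₀ = 4πε₀ℏ²/(m_e e²) = 5.26e-11 m
6.37e-4 × 1.61e-35 / 5.26e-11 = 1.95e-28

1.95e-28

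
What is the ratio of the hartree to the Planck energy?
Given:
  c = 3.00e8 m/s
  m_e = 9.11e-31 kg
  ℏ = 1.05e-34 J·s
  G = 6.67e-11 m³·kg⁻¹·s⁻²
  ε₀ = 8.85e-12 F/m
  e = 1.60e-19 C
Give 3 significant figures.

2.24e-27

hartree: E_h = m_e e⁴/(4πε₀ℏ)² = 4.38e-18 J
Planck energy: E_P = √(ℏc⁵/G) = 1.96e9 J
ratio = 4.38e-18 / 1.96e9 = 2.24e-27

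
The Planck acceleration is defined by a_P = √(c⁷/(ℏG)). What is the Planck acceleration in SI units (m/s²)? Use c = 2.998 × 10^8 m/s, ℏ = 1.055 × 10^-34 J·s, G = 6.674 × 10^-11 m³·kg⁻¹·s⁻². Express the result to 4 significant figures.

5.560 × 10^51 m/s²

a_P = √(c⁷/(ℏG))
  = √(3.092 × 10^103)
  = 5.560 × 10^51 m/s²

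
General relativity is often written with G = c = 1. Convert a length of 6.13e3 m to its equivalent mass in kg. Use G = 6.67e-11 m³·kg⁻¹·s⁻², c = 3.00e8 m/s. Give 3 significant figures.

8.27e30 kg

Length → mass via c²/G.
6.13e3 m × (c²/G) = 8.27e30 kg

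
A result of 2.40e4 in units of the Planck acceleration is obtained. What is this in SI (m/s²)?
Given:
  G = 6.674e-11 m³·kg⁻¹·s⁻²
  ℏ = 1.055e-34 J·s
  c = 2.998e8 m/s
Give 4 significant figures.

1.334e56 m/s²

One Planck acceleration: a_P = √(c⁷/(ℏG)) = 5.560e51 m/s².
2.40e4 × 5.560e51 m/s² = 1.334e56 m/s²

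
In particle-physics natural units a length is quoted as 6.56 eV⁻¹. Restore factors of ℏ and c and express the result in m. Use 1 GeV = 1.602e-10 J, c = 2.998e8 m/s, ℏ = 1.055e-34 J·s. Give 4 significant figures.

1.295e-6 m

A length is [E]⁻¹ in ℏ=c=1; restore one factor of ℏc.
1 GeV⁻¹ → ℏc × (1 GeV in J)⁻¹ = 1.974e-16 m.
Convert the energy scale: 6.56 eV⁻¹ = 6.56e9 GeV⁻¹.
Result: 6.56e9 × 1.974e-16 = 1.295e-6 m.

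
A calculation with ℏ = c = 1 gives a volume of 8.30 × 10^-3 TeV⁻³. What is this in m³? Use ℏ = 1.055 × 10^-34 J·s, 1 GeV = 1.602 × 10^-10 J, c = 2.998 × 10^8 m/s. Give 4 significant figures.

6.388 × 10^-59 m³

Volume is [L]³ = [E]⁻³·(ℏc)³.
1 GeV⁻³ → (ℏc)³ × (1 GeV in J)⁻³ = 7.696 × 10^-48 m³.
Convert the energy scale: 8.30 × 10^-3 TeV⁻³ = 8.30 × 10^-12 GeV⁻³.
Result: 8.30 × 10^-12 × 7.696 × 10^-48 = 6.388 × 10^-59 m³.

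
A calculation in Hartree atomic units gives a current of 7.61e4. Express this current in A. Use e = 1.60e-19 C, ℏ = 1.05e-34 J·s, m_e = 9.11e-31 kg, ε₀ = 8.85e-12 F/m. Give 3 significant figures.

508 A

One atomic unit of electric current: I_au = e E_h/ℏ = m_e e⁵/((4πε₀)²ℏ³) = 6.67e-3 A.
7.61e4 × 6.67e-3 A = 508 A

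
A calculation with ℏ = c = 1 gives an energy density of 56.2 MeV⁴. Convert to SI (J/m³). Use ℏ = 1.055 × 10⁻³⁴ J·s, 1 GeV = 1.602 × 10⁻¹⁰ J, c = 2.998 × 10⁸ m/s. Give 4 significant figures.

1.170 × 10²⁷ J/m³

[E]/[L]³ = [E]⁴/(ℏc)³; restore (ℏc)⁻³.
1 GeV⁴ → 1/(ℏc)³ × (1 GeV in J)⁴ = 2.082 × 10³⁷ J/m³.
Convert the energy scale: 56.2 MeV⁴ = 5.62 × 10⁻¹¹ GeV⁴.
Result: 5.62 × 10⁻¹¹ × 2.082 × 10³⁷ = 1.170 × 10²⁷ J/m³.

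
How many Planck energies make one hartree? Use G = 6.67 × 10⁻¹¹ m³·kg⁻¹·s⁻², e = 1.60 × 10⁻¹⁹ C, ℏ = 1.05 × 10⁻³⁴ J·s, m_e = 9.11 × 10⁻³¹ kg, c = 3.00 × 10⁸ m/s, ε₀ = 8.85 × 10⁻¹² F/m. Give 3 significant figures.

2.24 × 10⁻²⁷

hartree: E_h = m_e e⁴/(4πε₀ℏ)² = 4.38 × 10⁻¹⁸ J
Planck energy: E_P = √(ℏc⁵/G) = 1.96 × 10⁹ J
ratio = 4.38 × 10⁻¹⁸ / 1.96 × 10⁹ = 2.24 × 10⁻²⁷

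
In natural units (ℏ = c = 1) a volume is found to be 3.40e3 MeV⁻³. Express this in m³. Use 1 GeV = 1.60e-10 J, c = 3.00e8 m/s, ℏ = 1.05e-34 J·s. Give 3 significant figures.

Volume is [L]³ = [E]⁻³·(ℏc)³.
1 GeV⁻³ → (ℏc)³ × (1 GeV in J)⁻³ = 7.63e-48 m³.
Convert the energy scale: 3.40e3 MeV⁻³ = 3.40e12 GeV⁻³.
Result: 3.40e12 × 7.63e-48 = 2.59e-35 m³.

2.59e-35 m³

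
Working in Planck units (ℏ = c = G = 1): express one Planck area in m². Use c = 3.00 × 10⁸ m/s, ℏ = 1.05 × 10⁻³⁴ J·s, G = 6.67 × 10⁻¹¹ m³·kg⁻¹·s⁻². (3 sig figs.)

2.59 × 10⁻⁷⁰ m²

The unique combination of the constants set to 1 with dimensions of area is A_P = ℏG/c³.
  = 7.00 × 10⁻⁴⁵ / 2.70 × 10²⁵
  = 2.59 × 10⁻⁷⁰ m²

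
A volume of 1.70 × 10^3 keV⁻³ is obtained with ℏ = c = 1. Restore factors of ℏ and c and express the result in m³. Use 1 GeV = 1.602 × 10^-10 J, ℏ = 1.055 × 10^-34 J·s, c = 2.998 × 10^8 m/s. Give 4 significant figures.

1.308 × 10^-26 m³

Volume is [L]³ = [E]⁻³·(ℏc)³.
1 GeV⁻³ → (ℏc)³ × (1 GeV in J)⁻³ = 7.696 × 10^-48 m³.
Convert the energy scale: 1.70 × 10^3 keV⁻³ = 1.70 × 10^21 GeV⁻³.
Result: 1.70 × 10^21 × 7.696 × 10^-48 = 1.308 × 10^-26 m³.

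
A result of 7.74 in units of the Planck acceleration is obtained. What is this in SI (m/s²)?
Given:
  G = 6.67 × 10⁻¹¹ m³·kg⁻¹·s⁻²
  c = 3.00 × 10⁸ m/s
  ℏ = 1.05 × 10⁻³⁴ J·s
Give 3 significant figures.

One Planck acceleration: a_P = √(c⁷/(ℏG)) = 5.59 × 10⁵¹ m/s².
7.74 × 5.59 × 10⁵¹ m/s² = 4.33 × 10⁵² m/s²

4.33 × 10⁵² m/s²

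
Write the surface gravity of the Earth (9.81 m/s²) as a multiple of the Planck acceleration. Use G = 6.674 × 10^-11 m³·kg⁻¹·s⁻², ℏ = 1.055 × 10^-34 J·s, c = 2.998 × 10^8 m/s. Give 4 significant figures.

Planck acceleration: a_P = √(c⁷/(ℏG)) = 5.560 × 10^51 m/s².
9.81 / 5.560 × 10^51 = 1.764 × 10^-51

1.764 × 10^-51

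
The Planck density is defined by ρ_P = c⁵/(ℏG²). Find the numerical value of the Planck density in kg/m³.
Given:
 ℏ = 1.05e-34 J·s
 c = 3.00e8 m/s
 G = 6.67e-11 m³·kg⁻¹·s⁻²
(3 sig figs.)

ρ_P = c⁵/(ℏG²)
  = 2.43e42 / 4.67e-55
  = 5.20e96 kg/m³

5.20e96 kg/m³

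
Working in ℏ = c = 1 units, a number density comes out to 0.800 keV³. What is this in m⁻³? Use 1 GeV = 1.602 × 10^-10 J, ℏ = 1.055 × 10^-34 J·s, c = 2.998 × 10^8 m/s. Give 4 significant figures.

Number density is [L]⁻³ = [E]³/(ℏc)³.
1 GeV³ → 1/(ℏc)³ × (1 GeV in J)³ = 1.299 × 10^47 m⁻³.
Convert the energy scale: 0.800 keV³ = 8.00 × 10^-19 GeV³.
Result: 8.00 × 10^-19 × 1.299 × 10^47 = 1.040 × 10^29 m⁻³.

1.040 × 10^29 m⁻³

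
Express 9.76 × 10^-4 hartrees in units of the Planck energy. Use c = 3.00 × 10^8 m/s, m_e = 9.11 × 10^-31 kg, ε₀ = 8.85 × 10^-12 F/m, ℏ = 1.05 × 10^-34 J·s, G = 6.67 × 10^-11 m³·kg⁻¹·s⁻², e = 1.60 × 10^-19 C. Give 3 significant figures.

2.18 × 10^-30

hartree: E_h = m_e e⁴/(4πε₀ℏ)² = 4.38 × 10^-18 J
Planck energy: E_P = √(ℏc⁵/G) = 1.96 × 10^9 J
9.76 × 10^-4 × 4.38 × 10^-18 / 1.96 × 10^9 = 2.18 × 10^-30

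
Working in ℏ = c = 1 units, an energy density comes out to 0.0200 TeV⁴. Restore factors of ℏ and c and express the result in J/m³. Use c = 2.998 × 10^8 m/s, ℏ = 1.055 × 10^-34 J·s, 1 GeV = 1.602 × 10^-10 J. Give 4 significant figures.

[E]/[L]³ = [E]⁴/(ℏc)³; restore (ℏc)⁻³.
1 GeV⁴ → 1/(ℏc)³ × (1 GeV in J)⁴ = 2.082 × 10^37 J/m³.
Convert the energy scale: 0.0200 TeV⁴ = 2.00 × 10^10 GeV⁴.
Result: 2.00 × 10^10 × 2.082 × 10^37 = 4.163 × 10^47 J/m³.

4.163 × 10^47 J/m³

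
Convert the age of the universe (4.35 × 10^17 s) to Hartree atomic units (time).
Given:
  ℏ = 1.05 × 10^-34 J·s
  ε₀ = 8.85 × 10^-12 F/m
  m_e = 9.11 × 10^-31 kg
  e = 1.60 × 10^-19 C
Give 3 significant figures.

atomic unit of time: τ_au = (4πε₀)²ℏ³/(m_e e⁴) = 2.40 × 10^-17 s.
4.35 × 10^17 / 2.40 × 10^-17 = 1.81 × 10^34

1.81 × 10^34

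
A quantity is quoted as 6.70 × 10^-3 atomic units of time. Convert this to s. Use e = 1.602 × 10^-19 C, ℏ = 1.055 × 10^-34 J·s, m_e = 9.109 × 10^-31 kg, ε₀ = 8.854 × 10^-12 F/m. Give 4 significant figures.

1.623 × 10^-19 s

One atomic unit of time: τ_au = (4πε₀)²ℏ³/(m_e e⁴) = 2.423 × 10^-17 s.
6.70 × 10^-3 × 2.423 × 10^-17 s = 1.623 × 10^-19 s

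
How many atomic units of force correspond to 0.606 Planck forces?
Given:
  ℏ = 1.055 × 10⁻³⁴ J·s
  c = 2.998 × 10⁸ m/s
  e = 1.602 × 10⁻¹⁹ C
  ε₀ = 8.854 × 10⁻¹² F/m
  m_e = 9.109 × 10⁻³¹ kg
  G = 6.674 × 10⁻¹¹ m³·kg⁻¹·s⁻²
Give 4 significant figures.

8.924 × 10⁵⁰

Planck force: F_P = c⁴/G = 1.210 × 10⁴⁴ N
atomic unit of force: F_au = E_h/a₀ = m_e²e⁶/((4πε₀)³ℏ⁴) = 8.220 × 10⁻⁸ N
0.606 × 1.210 × 10⁴⁴ / 8.220 × 10⁻⁸ = 8.924 × 10⁵⁰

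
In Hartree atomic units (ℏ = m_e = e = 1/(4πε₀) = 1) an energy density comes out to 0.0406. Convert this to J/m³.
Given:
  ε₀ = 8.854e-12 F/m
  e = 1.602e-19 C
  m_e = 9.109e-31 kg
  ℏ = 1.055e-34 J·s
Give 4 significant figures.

One atomic unit of energy density: u_au = E_h/a₀³ = m_e⁴e¹⁰/((4πε₀)⁵ℏ⁸) = 2.929e13 J/m³.
0.0406 × 2.929e13 J/m³ = 1.189e12 J/m³

1.189e12 J/m³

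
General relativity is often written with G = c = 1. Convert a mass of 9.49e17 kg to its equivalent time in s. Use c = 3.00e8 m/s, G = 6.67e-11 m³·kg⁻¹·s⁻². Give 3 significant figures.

2.34e-18 s

Mass → time via G/c³.
9.49e17 kg × (G/c³) = 2.34e-18 s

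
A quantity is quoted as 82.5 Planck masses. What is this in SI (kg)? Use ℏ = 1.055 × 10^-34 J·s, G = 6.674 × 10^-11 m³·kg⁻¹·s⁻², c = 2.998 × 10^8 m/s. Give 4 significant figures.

One Planck mass: m_P = √(ℏc/G) = 2.177 × 10^-8 kg.
82.5 × 2.177 × 10^-8 kg = 1.796 × 10^-6 kg

1.796 × 10^-6 kg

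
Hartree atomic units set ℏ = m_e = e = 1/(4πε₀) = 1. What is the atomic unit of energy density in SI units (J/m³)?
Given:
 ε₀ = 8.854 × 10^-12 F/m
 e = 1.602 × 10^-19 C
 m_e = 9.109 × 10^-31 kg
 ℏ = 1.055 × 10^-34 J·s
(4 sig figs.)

The unique combination of the constants set to 1 with dimensions of energy density is u_au = E_h/a₀³ = m_e⁴e¹⁰/((4πε₀)⁵ℏ⁸).
E_h = 4.354 × 10^-18 J
a₀ = 5.297 × 10^-11 m
E_h/a₀³ = 2.929 × 10^13 J/m³

2.929 × 10^13 J/m³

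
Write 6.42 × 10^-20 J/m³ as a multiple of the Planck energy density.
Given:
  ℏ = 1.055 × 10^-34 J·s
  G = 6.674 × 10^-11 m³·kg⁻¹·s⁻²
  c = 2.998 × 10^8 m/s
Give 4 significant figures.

Planck energy density: u_P = c⁷/(ℏG²) = 4.632 × 10^113 J/m³.
6.42 × 10^-20 / 4.632 × 10^113 = 1.386 × 10^-133

1.386 × 10^-133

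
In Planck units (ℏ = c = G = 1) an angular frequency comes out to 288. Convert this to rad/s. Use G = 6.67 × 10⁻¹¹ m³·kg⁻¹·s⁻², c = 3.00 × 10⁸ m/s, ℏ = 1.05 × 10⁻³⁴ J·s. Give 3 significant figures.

One Planck angular frequency: ω_P = √(c⁵/(ℏG)) = 1.86 × 10⁴³ rad/s.
288 × 1.86 × 10⁴³ rad/s = 5.36 × 10⁴⁵ rad/s

5.36 × 10⁴⁵ rad/s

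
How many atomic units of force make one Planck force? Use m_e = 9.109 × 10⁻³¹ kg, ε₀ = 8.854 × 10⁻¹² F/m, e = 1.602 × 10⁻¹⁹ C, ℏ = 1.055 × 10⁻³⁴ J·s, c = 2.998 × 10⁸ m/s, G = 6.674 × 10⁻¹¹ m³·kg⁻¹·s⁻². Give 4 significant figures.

Planck force: F_P = c⁴/G = 1.210 × 10⁴⁴ N
atomic unit of force: F_au = E_h/a₀ = m_e²e⁶/((4πε₀)³ℏ⁴) = 8.220 × 10⁻⁸ N
ratio = 1.210 × 10⁴⁴ / 8.220 × 10⁻⁸ = 1.473 × 10⁵¹

1.473 × 10⁵¹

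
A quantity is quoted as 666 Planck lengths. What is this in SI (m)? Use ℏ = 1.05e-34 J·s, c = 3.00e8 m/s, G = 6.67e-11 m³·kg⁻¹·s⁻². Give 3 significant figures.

One Planck length: ℓ_P = √(ℏG/c³) = 1.61e-35 m.
666 × 1.61e-35 m = 1.07e-32 m

1.07e-32 m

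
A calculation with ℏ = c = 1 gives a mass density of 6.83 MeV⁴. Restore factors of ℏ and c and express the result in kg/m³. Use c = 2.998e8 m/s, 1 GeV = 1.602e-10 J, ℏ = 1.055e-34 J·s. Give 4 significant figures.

Mass density is [E]/(c²[L]³) = [E]⁴/(ℏ³c⁵).
1 GeV⁴ → 1/(ℏ³c⁵) × (1 GeV in J)⁴ = 2.316e20 kg/m³.
Convert the energy scale: 6.83 MeV⁴ = 6.83e-12 GeV⁴.
Result: 6.83e-12 × 2.316e20 = 1.582e9 kg/m³.

1.582e9 kg/m³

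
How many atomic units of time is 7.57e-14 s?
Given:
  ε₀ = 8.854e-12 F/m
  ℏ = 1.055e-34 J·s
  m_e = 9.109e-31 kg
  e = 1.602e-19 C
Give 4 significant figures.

3.124e3

atomic unit of time: τ_au = (4πε₀)²ℏ³/(m_e e⁴) = 2.423e-17 s.
7.57e-14 / 2.423e-17 = 3.124e3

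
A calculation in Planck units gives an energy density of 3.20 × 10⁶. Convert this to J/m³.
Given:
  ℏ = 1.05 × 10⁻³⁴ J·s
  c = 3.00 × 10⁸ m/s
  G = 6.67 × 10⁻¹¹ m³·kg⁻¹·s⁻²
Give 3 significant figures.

1.50 × 10¹²⁰ J/m³

One Planck energy density: u_P = c⁷/(ℏG²) = 4.68 × 10¹¹³ J/m³.
3.20 × 10⁶ × 4.68 × 10¹¹³ J/m³ = 1.50 × 10¹²⁰ J/m³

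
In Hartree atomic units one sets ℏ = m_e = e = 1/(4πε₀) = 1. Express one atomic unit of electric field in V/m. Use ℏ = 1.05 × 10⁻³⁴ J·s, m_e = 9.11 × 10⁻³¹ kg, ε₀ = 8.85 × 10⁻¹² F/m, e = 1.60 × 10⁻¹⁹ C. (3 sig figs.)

E_au = E_h/(e a₀) = m_e²e⁵/((4πε₀)³ℏ⁴)
E_h = 4.38 × 10⁻¹⁸ J
a₀ = 5.26 × 10⁻¹¹ m
E_h/(e·a₀) = 5.20 × 10¹¹ V/m

5.20 × 10¹¹ V/m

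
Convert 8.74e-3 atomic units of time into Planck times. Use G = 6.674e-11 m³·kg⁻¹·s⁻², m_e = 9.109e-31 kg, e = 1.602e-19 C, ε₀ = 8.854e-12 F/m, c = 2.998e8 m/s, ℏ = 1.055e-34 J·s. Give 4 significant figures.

atomic unit of time: τ_au = (4πε₀)²ℏ³/(m_e e⁴) = 2.423e-17 s
Planck time: t_P = √(ℏG/c⁵) = 5.392e-44 s
8.74e-3 × 2.423e-17 / 5.392e-44 = 3.927e24

3.927e24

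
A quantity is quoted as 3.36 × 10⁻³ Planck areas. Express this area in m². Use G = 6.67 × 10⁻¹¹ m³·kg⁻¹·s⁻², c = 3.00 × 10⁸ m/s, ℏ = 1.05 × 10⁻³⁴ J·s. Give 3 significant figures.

8.72 × 10⁻⁷³ m²

One Planck area: A_P = ℏG/c³ = 2.59 × 10⁻⁷⁰ m².
3.36 × 10⁻³ × 2.59 × 10⁻⁷⁰ m² = 8.72 × 10⁻⁷³ m²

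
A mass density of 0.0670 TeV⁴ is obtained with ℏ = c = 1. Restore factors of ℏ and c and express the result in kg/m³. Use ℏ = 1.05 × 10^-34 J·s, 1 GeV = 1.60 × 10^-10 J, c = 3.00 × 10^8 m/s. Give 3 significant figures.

1.56 × 10^31 kg/m³

Mass density is [E]/(c²[L]³) = [E]⁴/(ℏ³c⁵).
1 GeV⁴ → 1/(ℏ³c⁵) × (1 GeV in J)⁴ = 2.33 × 10^20 kg/m³.
Convert the energy scale: 0.0670 TeV⁴ = 6.70 × 10^10 GeV⁴.
Result: 6.70 × 10^10 × 2.33 × 10^20 = 1.56 × 10^31 kg/m³.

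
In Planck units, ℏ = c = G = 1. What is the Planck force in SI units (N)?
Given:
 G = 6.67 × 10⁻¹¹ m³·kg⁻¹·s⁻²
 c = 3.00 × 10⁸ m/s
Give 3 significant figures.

From ℏ = c = G = 1 the force scale is F_P = c⁴/G.
  = 8.10 × 10³³ / 6.67 × 10⁻¹¹
  = 1.21 × 10⁴⁴ N

1.21 × 10⁴⁴ N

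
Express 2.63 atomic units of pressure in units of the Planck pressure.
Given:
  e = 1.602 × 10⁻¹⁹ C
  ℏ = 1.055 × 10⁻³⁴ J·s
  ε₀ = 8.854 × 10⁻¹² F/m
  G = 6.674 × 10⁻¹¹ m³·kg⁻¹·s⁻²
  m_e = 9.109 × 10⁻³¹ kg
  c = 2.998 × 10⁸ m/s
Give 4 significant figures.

atomic unit of pressure: P_au = E_h/a₀³ = m_e⁴e¹⁰/((4πε₀)⁵ℏ⁸) = 2.929 × 10¹³ Pa
Planck pressure: p_P = c⁷/(ℏG²) = 4.632 × 10¹¹³ Pa
2.63 × 2.929 × 10¹³ / 4.632 × 10¹¹³ = 1.663 × 10⁻¹⁰⁰

1.663 × 10⁻¹⁰⁰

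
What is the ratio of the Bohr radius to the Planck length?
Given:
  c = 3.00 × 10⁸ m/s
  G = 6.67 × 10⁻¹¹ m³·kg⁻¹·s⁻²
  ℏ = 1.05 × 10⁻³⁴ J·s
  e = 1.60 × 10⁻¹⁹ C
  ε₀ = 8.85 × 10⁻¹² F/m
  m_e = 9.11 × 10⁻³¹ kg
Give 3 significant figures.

3.26 × 10²⁴

Bohr radius: a₀ = 4πε₀ℏ²/(m_e e²) = 5.26 × 10⁻¹¹ m
Planck length: ℓ_P = √(ℏG/c³) = 1.61 × 10⁻³⁵ m
ratio = 5.26 × 10⁻¹¹ / 1.61 × 10⁻³⁵ = 3.26 × 10²⁴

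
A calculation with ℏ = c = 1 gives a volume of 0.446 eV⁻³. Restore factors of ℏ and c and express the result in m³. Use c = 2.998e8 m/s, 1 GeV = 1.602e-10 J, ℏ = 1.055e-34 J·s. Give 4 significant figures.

Volume is [L]³ = [E]⁻³·(ℏc)³.
1 GeV⁻³ → (ℏc)³ × (1 GeV in J)⁻³ = 7.696e-48 m³.
Convert the energy scale: 0.446 eV⁻³ = 4.46e26 GeV⁻³.
Result: 4.46e26 × 7.696e-48 = 3.432e-21 m³.

3.432e-21 m³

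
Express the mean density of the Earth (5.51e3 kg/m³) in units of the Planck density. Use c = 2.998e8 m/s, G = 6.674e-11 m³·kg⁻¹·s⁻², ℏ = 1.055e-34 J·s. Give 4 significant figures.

Planck density: ρ_P = c⁵/(ℏG²) = 5.154e96 kg/m³.
5.51e3 / 5.154e96 = 1.069e-93

1.069e-93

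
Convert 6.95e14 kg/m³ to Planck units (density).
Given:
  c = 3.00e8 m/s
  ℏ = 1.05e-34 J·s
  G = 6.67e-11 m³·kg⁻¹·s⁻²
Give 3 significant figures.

1.34e-82

Planck density: ρ_P = c⁵/(ℏG²) = 5.20e96 kg/m³.
6.95e14 / 5.20e96 = 1.34e-82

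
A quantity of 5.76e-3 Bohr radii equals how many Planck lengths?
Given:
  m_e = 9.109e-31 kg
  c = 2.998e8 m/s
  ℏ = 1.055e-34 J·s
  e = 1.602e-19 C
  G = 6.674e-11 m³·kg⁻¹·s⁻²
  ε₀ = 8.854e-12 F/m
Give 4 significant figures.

Bohr radius: a₀ = 4πε₀ℏ²/(m_e e²) = 5.297e-11 m
Planck length: ℓ_P = √(ℏG/c³) = 1.616e-35 m
5.76e-3 × 5.297e-11 / 1.616e-35 = 1.888e22

1.888e22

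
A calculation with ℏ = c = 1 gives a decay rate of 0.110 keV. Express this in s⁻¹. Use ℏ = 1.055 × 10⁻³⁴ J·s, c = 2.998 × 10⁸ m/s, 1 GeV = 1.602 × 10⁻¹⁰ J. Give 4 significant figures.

A rate is [E]/ℏ; divide by ℏ.
1 GeV → 1/ℏ × (1 GeV in J) = 1.518 × 10²⁴ s⁻¹.
Convert the energy scale: 0.110 keV = 1.10 × 10⁻⁷ GeV.
Result: 1.10 × 10⁻⁷ × 1.518 × 10²⁴ = 1.670 × 10¹⁷ s⁻¹.

1.670 × 10¹⁷ s⁻¹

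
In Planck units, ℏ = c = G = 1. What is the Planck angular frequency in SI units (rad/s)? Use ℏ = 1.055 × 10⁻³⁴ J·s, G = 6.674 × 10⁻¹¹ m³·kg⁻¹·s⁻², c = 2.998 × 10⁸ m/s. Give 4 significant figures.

From ℏ = c = G = 1 the angular frequency scale is ω_P = √(c⁵/(ℏG)).
  = √(3.440 × 10⁸⁶)
  = 1.855 × 10⁴³ rad/s

1.855 × 10⁴³ rad/s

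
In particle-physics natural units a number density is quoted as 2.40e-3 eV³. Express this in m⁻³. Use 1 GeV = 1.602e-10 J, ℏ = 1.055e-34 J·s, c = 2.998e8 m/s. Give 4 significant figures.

Number density is [L]⁻³ = [E]³/(ℏc)³.
1 GeV³ → 1/(ℏc)³ × (1 GeV in J)³ = 1.299e47 m⁻³.
Convert the energy scale: 2.40e-3 eV³ = 2.40e-30 GeV³.
Result: 2.40e-30 × 1.299e47 = 3.119e17 m⁻³.

3.119e17 m⁻³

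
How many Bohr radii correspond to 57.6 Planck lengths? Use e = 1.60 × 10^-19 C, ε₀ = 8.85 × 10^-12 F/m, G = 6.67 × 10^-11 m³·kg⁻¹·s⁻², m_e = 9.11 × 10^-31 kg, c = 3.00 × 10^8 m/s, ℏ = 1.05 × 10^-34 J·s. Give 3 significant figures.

1.76 × 10^-23

Planck length: ℓ_P = √(ℏG/c³) = 1.61 × 10^-35 m
Bohr radius: a₀ = 4πε₀ℏ²/(m_e e²) = 5.26 × 10^-11 m
57.6 × 1.61 × 10^-35 / 5.26 × 10^-11 = 1.76 × 10^-23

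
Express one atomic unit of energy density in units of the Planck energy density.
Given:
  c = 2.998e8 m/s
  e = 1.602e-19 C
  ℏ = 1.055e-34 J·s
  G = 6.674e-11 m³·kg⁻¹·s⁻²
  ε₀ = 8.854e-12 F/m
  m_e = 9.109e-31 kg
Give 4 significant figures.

6.323e-101

atomic unit of energy density: u_au = E_h/a₀³ = m_e⁴e¹⁰/((4πε₀)⁵ℏ⁸) = 2.929e13 J/m³
Planck energy density: u_P = c⁷/(ℏG²) = 4.632e113 J/m³
ratio = 2.929e13 / 4.632e113 = 6.323e-101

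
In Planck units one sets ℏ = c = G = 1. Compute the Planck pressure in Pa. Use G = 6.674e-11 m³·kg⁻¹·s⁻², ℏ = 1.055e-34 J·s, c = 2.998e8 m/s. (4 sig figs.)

4.632e113 Pa

p_P = c⁷/(ℏG²)
  = 2.177e59 / 4.699e-55
  = 4.632e113 Pa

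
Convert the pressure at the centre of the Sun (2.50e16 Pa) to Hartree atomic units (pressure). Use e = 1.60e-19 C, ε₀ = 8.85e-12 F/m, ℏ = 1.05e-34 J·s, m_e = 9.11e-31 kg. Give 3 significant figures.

830

atomic unit of pressure: P_au = E_h/a₀³ = m_e⁴e¹⁰/((4πε₀)⁵ℏ⁸) = 3.01e13 Pa.
2.50e16 / 3.01e13 = 830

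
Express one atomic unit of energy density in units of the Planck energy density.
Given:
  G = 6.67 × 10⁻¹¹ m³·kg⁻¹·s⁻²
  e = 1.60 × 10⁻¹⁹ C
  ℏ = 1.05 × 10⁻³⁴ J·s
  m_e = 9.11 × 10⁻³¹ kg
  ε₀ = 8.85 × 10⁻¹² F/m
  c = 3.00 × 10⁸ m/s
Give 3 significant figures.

6.44 × 10⁻¹⁰¹

atomic unit of energy density: u_au = E_h/a₀³ = m_e⁴e¹⁰/((4πε₀)⁵ℏ⁸) = 3.01 × 10¹³ J/m³
Planck energy density: u_P = c⁷/(ℏG²) = 4.68 × 10¹¹³ J/m³
ratio = 3.01 × 10¹³ / 4.68 × 10¹¹³ = 6.44 × 10⁻¹⁰¹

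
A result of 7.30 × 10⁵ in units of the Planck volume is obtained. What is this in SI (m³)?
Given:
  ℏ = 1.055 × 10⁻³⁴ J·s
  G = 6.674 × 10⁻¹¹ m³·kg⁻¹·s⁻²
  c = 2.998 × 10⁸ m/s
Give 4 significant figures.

One Planck volume: V_P = (ℏG/c³)^(3/2) = 4.224 × 10⁻¹⁰⁵ m³.
7.30 × 10⁵ × 4.224 × 10⁻¹⁰⁵ m³ = 3.083 × 10⁻⁹⁹ m³

3.083 × 10⁻⁹⁹ m³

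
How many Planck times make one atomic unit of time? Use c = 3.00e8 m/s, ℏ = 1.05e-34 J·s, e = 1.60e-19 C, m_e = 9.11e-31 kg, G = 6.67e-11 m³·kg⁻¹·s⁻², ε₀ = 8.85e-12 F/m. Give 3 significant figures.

4.47e26

atomic unit of time: τ_au = (4πε₀)²ℏ³/(m_e e⁴) = 2.40e-17 s
Planck time: t_P = √(ℏG/c⁵) = 5.37e-44 s
ratio = 2.40e-17 / 5.37e-44 = 4.47e26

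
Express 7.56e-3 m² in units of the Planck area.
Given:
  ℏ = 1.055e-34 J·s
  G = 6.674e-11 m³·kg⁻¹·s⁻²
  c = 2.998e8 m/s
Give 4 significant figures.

Planck area: A_P = ℏG/c³ = 2.613e-70 m².
7.56e-3 / 2.613e-70 = 2.893e67

2.893e67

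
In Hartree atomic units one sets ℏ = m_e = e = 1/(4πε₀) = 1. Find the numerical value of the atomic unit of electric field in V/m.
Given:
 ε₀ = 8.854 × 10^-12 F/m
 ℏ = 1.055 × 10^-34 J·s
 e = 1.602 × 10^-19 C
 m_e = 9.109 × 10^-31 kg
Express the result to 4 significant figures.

E_au = E_h/(e a₀) = m_e²e⁵/((4πε₀)³ℏ⁴)
E_h = 4.354 × 10^-18 J
a₀ = 5.297 × 10^-11 m
E_h/(e·a₀) = 5.131 × 10^11 V/m

5.131 × 10^11 V/m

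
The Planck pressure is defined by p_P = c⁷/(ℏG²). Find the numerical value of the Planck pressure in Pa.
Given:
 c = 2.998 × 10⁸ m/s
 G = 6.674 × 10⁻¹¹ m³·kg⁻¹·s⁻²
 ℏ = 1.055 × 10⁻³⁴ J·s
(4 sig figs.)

4.632 × 10¹¹³ Pa

p_P = c⁷/(ℏG²)
  = 2.177 × 10⁵⁹ / 4.699 × 10⁻⁵⁵
  = 4.632 × 10¹¹³ Pa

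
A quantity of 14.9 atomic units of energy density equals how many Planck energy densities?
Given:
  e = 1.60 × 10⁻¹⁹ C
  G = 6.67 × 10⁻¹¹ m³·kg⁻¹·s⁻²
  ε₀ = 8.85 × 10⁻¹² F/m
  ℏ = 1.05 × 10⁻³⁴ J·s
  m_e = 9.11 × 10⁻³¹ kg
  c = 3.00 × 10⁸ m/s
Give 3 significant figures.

atomic unit of energy density: u_au = E_h/a₀³ = m_e⁴e¹⁰/((4πε₀)⁵ℏ⁸) = 3.01 × 10¹³ J/m³
Planck energy density: u_P = c⁷/(ℏG²) = 4.68 × 10¹¹³ J/m³
14.9 × 3.01 × 10¹³ / 4.68 × 10¹¹³ = 9.59 × 10⁻¹⁰⁰

9.59 × 10⁻¹⁰⁰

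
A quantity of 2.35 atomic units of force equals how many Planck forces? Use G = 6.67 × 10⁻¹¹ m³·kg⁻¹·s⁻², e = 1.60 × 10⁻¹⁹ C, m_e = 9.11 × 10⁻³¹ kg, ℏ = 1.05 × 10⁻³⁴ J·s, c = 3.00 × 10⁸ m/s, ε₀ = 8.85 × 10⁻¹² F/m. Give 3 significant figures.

1.61 × 10⁻⁵¹

atomic unit of force: F_au = E_h/a₀ = m_e²e⁶/((4πε₀)³ℏ⁴) = 8.33 × 10⁻⁸ N
Planck force: F_P = c⁴/G = 1.21 × 10⁴⁴ N
2.35 × 8.33 × 10⁻⁸ / 1.21 × 10⁴⁴ = 1.61 × 10⁻⁵¹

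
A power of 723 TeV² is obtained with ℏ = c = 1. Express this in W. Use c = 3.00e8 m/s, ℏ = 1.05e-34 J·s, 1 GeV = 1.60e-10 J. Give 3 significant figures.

1.76e23 W

Power is [E]/[T] = [E]²/ℏ.
1 GeV² → 1/ℏ × (1 GeV in J)² = 2.44e14 W.
Convert the energy scale: 723 TeV² = 7.23e8 GeV².
Result: 7.23e8 × 2.44e14 = 1.76e23 W.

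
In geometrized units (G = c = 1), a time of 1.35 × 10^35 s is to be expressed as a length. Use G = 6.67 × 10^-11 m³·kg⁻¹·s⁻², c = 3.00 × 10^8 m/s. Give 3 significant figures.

4.05 × 10^43 m

Time → length via c.
1.35 × 10^35 s × (c) = 4.05 × 10^43 m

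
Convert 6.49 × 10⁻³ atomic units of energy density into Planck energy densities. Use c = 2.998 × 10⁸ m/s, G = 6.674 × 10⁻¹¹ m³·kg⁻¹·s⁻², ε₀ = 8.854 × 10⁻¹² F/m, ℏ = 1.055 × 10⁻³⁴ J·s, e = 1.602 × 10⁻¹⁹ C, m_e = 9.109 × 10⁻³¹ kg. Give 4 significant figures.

4.104 × 10⁻¹⁰³

atomic unit of energy density: u_au = E_h/a₀³ = m_e⁴e¹⁰/((4πε₀)⁵ℏ⁸) = 2.929 × 10¹³ J/m³
Planck energy density: u_P = c⁷/(ℏG²) = 4.632 × 10¹¹³ J/m³
6.49 × 10⁻³ × 2.929 × 10¹³ / 4.632 × 10¹¹³ = 4.104 × 10⁻¹⁰³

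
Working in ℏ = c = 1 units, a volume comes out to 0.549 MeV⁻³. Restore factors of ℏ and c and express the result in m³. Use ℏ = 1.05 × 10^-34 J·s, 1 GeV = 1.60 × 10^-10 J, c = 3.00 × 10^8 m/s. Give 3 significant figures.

Volume is [L]³ = [E]⁻³·(ℏc)³.
1 GeV⁻³ → (ℏc)³ × (1 GeV in J)⁻³ = 7.63 × 10^-48 m³.
Convert the energy scale: 0.549 MeV⁻³ = 5.49 × 10^8 GeV⁻³.
Result: 5.49 × 10^8 × 7.63 × 10^-48 = 4.19 × 10^-39 m³.

4.19 × 10^-39 m³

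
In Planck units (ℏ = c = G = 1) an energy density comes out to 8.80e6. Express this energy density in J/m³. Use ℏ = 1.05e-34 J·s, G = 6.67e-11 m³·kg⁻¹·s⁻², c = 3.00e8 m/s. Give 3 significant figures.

4.12e120 J/m³

One Planck energy density: u_P = c⁷/(ℏG²) = 4.68e113 J/m³.
8.80e6 × 4.68e113 J/m³ = 4.12e120 J/m³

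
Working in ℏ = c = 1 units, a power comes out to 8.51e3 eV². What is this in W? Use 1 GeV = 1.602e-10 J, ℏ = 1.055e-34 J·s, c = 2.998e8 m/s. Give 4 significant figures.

Power is [E]/[T] = [E]²/ℏ.
1 GeV² → 1/ℏ × (1 GeV in J)² = 2.433e14 W.
Convert the energy scale: 8.51e3 eV² = 8.51e-15 GeV².
Result: 8.51e-15 × 2.433e14 = 2.070 W.

2.070 W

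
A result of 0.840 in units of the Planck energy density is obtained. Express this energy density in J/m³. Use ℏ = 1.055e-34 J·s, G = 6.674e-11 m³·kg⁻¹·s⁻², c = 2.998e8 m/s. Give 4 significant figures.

One Planck energy density: u_P = c⁷/(ℏG²) = 4.632e113 J/m³.
0.840 × 4.632e113 J/m³ = 3.891e113 J/m³

3.891e113 J/m³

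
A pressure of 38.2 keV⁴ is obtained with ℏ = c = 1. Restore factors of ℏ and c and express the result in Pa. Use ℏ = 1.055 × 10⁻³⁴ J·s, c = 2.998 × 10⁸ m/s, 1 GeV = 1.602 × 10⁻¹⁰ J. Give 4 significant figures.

Pressure is [E]/[L]³ = [E]⁴/(ℏc)³.
1 GeV⁴ → 1/(ℏc)³ × (1 GeV in J)⁴ = 2.082 × 10³⁷ Pa.
Convert the energy scale: 38.2 keV⁴ = 3.82 × 10⁻²³ GeV⁴.
Result: 3.82 × 10⁻²³ × 2.082 × 10³⁷ = 7.952 × 10¹⁴ Pa.

7.952 × 10¹⁴ Pa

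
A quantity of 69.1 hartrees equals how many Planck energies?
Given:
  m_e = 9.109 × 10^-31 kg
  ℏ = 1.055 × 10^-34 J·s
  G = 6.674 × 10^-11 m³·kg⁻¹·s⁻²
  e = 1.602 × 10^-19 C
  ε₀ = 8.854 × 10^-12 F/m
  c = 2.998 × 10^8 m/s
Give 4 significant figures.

hartree: E_h = m_e e⁴/(4πε₀ℏ)² = 4.354 × 10^-18 J
Planck energy: E_P = √(ℏc⁵/G) = 1.957 × 10^9 J
69.1 × 4.354 × 10^-18 / 1.957 × 10^9 = 1.538 × 10^-25

1.538 × 10^-25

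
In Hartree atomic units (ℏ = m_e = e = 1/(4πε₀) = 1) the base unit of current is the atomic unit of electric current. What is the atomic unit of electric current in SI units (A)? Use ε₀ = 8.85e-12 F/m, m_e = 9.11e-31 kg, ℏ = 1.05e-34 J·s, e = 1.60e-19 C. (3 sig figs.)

I_au = e E_h/ℏ = m_e e⁵/((4πε₀)²ℏ³)
E_h = 4.38e-18 J
e·E_h/ℏ = 6.67e-3 A

6.67e-3 A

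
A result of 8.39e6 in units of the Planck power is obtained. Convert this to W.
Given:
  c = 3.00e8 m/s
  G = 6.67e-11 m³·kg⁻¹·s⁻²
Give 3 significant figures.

3.06e59 W

One Planck power: P_P = c⁵/G = 3.64e52 W.
8.39e6 × 3.64e52 W = 3.06e59 W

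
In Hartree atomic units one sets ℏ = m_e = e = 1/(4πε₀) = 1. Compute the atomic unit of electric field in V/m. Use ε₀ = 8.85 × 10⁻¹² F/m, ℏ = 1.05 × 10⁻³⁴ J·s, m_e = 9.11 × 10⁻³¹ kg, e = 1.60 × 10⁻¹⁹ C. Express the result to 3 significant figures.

E_au = E_h/(e a₀) = m_e²e⁵/((4πε₀)³ℏ⁴)
E_h = 4.38 × 10⁻¹⁸ J
a₀ = 5.26 × 10⁻¹¹ m
E_h/(e·a₀) = 5.20 × 10¹¹ V/m

5.20 × 10¹¹ V/m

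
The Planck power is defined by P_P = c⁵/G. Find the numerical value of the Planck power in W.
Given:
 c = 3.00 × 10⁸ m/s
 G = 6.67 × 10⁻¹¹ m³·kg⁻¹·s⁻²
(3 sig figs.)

P_P = c⁵/G
  = 2.43 × 10⁴² / 6.67 × 10⁻¹¹
  = 3.64 × 10⁵² W

3.64 × 10⁵² W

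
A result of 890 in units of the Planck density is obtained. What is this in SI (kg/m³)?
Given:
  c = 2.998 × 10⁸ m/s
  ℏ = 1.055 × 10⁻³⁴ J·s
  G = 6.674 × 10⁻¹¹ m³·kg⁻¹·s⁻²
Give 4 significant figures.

4.587 × 10⁹⁹ kg/m³

One Planck density: ρ_P = c⁵/(ℏG²) = 5.154 × 10⁹⁶ kg/m³.
890 × 5.154 × 10⁹⁶ kg/m³ = 4.587 × 10⁹⁹ kg/m³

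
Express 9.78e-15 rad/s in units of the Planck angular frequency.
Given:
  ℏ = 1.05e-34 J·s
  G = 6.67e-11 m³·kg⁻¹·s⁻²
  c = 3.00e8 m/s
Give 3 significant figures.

Planck angular frequency: ω_P = √(c⁵/(ℏG)) = 1.86e43 rad/s.
9.78e-15 / 1.86e43 = 5.25e-58

5.25e-58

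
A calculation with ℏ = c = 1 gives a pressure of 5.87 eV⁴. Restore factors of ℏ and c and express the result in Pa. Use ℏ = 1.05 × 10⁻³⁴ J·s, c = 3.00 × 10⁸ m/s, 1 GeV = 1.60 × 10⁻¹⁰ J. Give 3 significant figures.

Pressure is [E]/[L]³ = [E]⁴/(ℏc)³.
1 GeV⁴ → 1/(ℏc)³ × (1 GeV in J)⁴ = 2.10 × 10³⁷ Pa.
Convert the energy scale: 5.87 eV⁴ = 5.87 × 10⁻³⁶ GeV⁴.
Result: 5.87 × 10⁻³⁶ × 2.10 × 10³⁷ = 123 Pa.

123 Pa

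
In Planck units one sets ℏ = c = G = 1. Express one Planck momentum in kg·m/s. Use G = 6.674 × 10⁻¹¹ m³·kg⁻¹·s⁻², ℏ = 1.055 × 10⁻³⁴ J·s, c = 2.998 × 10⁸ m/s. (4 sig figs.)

p_P = √(ℏc³/G)
  = √(42.60)
  = 6.527 kg·m/s

6.527 kg·m/s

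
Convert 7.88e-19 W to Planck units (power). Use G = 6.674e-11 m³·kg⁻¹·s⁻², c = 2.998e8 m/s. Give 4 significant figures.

2.171e-71

Planck power: P_P = c⁵/G = 3.629e52 W.
7.88e-19 / 3.629e52 = 2.171e-71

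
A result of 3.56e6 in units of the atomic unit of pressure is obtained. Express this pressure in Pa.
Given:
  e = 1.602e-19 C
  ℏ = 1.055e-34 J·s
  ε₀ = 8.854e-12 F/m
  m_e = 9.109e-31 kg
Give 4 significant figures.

1.043e20 Pa

One atomic unit of pressure: P_au = E_h/a₀³ = m_e⁴e¹⁰/((4πε₀)⁵ℏ⁸) = 2.929e13 Pa.
3.56e6 × 2.929e13 Pa = 1.043e20 Pa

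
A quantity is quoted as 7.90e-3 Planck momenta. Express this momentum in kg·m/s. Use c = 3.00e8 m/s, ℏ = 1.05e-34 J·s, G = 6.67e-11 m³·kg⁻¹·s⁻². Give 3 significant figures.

0.0515 kg·m/s

One Planck momentum: p_P = √(ℏc³/G) = 6.52 kg·m/s.
7.90e-3 × 6.52 kg·m/s = 0.0515 kg·m/s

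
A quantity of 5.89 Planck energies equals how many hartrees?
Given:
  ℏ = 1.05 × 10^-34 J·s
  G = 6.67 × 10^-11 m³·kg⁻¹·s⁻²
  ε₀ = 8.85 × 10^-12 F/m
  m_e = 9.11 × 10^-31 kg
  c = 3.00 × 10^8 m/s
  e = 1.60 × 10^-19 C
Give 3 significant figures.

Planck energy: E_P = √(ℏc⁵/G) = 1.96 × 10^9 J
hartree: E_h = m_e e⁴/(4πε₀ℏ)² = 4.38 × 10^-18 J
5.89 × 1.96 × 10^9 / 4.38 × 10^-18 = 2.63 × 10^27

2.63 × 10^27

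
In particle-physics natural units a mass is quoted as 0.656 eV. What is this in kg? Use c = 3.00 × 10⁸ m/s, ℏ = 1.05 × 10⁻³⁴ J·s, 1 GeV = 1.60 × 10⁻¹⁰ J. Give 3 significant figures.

Mass is [E]/c²; divide by c².
1 GeV → 1/c² × (1 GeV in J) = 1.78 × 10⁻²⁷ kg.
Convert the energy scale: 0.656 eV = 6.56 × 10⁻¹⁰ GeV.
Result: 6.56 × 10⁻¹⁰ × 1.78 × 10⁻²⁷ = 1.17 × 10⁻³⁶ kg.

1.17 × 10⁻³⁶ kg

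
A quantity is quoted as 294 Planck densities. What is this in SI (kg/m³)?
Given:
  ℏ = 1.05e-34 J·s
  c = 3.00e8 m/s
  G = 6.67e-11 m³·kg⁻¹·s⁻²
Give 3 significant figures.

1.53e99 kg/m³

One Planck density: ρ_P = c⁵/(ℏG²) = 5.20e96 kg/m³.
294 × 5.20e96 kg/m³ = 1.53e99 kg/m³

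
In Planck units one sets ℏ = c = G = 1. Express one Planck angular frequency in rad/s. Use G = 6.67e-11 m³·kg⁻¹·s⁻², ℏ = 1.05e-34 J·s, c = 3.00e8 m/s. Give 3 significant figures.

ω_P = √(c⁵/(ℏG))
  = √(3.47e86)
  = 1.86e43 rad/s

1.86e43 rad/s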